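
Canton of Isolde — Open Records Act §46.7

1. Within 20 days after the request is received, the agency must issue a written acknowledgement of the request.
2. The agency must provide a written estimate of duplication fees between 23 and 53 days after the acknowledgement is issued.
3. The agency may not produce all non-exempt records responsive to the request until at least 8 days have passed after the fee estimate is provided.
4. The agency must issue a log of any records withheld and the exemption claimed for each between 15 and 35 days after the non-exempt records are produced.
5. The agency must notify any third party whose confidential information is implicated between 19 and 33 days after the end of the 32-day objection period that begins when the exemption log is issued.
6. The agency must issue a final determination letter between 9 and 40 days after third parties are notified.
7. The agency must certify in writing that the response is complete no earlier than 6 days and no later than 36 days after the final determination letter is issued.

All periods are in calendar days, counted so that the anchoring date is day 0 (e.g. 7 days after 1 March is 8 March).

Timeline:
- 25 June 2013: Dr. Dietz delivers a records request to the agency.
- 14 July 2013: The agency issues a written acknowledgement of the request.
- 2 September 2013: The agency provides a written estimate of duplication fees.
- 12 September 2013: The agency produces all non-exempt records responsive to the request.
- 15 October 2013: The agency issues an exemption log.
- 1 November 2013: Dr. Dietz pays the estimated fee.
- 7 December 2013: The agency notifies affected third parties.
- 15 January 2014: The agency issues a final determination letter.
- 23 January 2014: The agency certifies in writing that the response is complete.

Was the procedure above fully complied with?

Yes

Step 1: 20 days after 25 June 2013 (when the request is received) is 15 July 2013; done 14 July 2013 — timely.
Step 2: the window is 23–53 days after 14 July 2013 (when the acknowledgement is issued), so 6 August 2013 through 5 September 2013; 2 September 2013 falls inside that range.
Step 3: the earliest permitted date is 8 days after 2 September 2013 (when the fee estimate is provided), i.e. 10 September 2013; 12 September 2013 is on or after that date.
Step 4: the window is 15–35 days after 12 September 2013 (when the non-exempt records are produced), so 27 September 2013 through 17 October 2013; 15 October 2013 falls inside that range.
Step 5: the window is 19–33 days after 16 November 2013 (end of the 32-day objection period, which began when the exemption log is issued on 15 October 2013), so 5 December 2013 through 19 December 2013; 7 December 2013 falls inside that range.
Step 6: the window is 9–40 days after 7 December 2013 (when third parties are notified), so 16 December 2013 through 16 January 2014; 15 January 2014 falls inside that range.
Step 7: the window is 6–36 days after 15 January 2014 (when the final determination letter is issued), so 21 January 2014 through 20 February 2014; done 23 January 2014 — within the window.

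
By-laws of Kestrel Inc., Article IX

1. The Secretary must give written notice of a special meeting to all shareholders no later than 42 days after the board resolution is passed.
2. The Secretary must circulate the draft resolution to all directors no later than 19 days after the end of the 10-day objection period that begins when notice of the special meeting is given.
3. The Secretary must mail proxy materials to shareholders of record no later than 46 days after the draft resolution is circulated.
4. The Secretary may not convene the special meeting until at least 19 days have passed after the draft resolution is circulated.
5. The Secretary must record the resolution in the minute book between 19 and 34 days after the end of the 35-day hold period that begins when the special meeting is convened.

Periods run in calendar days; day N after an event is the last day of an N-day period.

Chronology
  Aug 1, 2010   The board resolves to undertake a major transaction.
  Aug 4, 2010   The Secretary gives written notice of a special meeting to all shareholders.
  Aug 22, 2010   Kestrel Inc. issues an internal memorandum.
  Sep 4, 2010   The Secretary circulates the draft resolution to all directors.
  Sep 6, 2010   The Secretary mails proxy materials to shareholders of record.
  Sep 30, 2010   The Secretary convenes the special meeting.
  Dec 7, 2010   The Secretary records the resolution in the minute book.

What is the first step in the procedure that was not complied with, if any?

Step 2

(1) due by Aug 1, 2010 + 42 days = Sep 12, 2010; completed Aug 4, 2010, before the deadline.
(2) due by Aug 14, 2010 + 19 days = Sep 2, 2010; Sep 4, 2010 misses that deadline by 2 days.
Later steps need not be reached.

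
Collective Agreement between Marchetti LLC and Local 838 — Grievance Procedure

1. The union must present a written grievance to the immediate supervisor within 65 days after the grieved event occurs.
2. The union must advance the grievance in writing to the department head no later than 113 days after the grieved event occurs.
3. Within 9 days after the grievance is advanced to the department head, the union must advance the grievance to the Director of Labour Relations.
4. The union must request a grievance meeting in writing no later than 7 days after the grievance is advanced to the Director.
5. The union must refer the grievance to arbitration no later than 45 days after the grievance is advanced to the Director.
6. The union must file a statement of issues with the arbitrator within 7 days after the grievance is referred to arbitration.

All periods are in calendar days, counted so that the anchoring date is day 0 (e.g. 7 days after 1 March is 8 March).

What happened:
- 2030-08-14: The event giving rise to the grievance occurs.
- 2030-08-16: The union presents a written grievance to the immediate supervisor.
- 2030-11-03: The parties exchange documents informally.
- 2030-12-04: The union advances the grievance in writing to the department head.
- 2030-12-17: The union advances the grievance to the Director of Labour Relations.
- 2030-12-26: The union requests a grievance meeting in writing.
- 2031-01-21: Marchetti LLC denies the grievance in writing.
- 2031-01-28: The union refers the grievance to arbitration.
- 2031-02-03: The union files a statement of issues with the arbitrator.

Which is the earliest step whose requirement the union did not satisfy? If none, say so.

Step 1: 65 days after 2030-08-14 (when the grieved event occurs) is 2030-10-18; 2030-08-16 is within that limit.
Step 2: 113 days after 2030-08-14 (when the grieved event occurs) is 2030-12-05; 2030-12-04 is within that limit.
Step 3: 9 days after 2030-12-04 (when the grievance is advanced to the department head) is 2030-12-13; done 2030-12-17 — 4 days late.
No need to go further; step 3 was not satisfied.

Step 3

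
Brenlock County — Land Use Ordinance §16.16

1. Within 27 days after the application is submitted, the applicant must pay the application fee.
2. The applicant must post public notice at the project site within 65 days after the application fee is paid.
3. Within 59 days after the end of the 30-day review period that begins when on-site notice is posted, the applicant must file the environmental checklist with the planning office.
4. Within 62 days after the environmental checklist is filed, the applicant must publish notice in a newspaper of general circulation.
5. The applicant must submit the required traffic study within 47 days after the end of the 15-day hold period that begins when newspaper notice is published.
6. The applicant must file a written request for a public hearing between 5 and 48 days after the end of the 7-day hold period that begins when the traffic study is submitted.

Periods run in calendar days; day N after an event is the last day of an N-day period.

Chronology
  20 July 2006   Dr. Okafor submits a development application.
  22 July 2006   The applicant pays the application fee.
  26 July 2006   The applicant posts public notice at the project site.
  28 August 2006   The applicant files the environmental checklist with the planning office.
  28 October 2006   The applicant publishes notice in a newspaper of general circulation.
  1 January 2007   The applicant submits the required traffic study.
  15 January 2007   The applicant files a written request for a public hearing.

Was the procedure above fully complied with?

Step 1 — counting 27 days from 20 July 2006 (when the application is submitted) gives a deadline of 16 August 2006; done 22 July 2006 — timely.
Step 2 — counting 65 days from 22 July 2006 (when the application fee is paid) gives a deadline of 25 September 2006; 26 July 2006 is within that limit.
Step 3 — counting 59 days from 25 August 2006 (end of the 30-day review period, which began when on-site notice is posted on 26 July 2006) gives a deadline of 23 October 2006; completed 28 August 2006, before the deadline.
Step 4 — counting 62 days from 28 August 2006 (when the environmental checklist is filed) gives a deadline of 29 October 2006; done 28 October 2006 — timely.
Step 5 — counting 47 days from 12 November 2006 (end of the 15-day hold period, which began when newspaper notice is published on 28 October 2006) gives a deadline of 29 December 2006; 1 January 2007 misses that deadline by 3 days.

No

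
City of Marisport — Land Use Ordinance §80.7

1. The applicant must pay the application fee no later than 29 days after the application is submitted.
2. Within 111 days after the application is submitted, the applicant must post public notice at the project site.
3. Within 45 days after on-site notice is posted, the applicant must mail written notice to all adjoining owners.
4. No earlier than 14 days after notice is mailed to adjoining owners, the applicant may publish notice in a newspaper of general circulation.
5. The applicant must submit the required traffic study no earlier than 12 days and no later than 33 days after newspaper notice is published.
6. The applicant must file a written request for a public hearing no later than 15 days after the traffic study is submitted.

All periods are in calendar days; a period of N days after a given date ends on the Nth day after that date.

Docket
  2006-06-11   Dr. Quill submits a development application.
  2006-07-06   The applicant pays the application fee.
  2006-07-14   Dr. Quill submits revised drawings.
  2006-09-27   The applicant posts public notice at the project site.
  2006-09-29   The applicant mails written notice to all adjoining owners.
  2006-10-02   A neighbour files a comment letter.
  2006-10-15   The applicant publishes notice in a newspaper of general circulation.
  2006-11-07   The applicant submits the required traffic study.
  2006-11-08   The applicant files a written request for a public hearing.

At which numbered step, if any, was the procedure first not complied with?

Step 1: 29 days after 2006-06-11 (when the application is submitted) is 2006-07-10; completed 2006-07-06, before the deadline.
Step 2: 111 days after 2006-06-11 (when the application is submitted) is 2006-09-30; completed 2006-09-27, before the deadline.
Step 3: 45 days after 2006-09-27 (when on-site notice is posted) is 2006-11-11; done 2006-09-29 — timely.
Step 4: the earliest permitted date is 14 days after 2006-09-29 (when notice is mailed to adjoining owners), i.e. 2006-10-13; 2006-10-15 is on or after that date.
Step 5: the window is 12–33 days after 2006-10-15 (when newspaper notice is published), so 2006-10-27 through 2006-11-17; done 2006-11-07, which is between those dates.
Step 6: 15 days after 2006-11-07 (when the traffic study is submitted) is 2006-11-22; done 2006-11-08 — timely.

None — every step was satisfied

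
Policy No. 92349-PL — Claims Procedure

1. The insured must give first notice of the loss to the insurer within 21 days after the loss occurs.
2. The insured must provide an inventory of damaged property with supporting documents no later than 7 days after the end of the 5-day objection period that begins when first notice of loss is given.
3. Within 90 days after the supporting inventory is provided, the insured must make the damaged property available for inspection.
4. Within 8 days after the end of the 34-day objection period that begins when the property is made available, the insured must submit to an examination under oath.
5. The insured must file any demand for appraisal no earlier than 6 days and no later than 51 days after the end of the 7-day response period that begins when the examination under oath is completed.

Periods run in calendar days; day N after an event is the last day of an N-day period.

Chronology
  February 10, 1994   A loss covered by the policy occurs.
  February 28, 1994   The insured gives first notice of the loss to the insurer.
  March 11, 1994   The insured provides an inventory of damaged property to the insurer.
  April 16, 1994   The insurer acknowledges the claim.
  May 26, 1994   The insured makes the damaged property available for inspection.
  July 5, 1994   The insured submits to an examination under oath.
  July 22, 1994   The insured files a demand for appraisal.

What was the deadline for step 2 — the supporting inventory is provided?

First notice of loss is given on February 28, 1994; the 5-day objection period therefore ends March 5, 1994, and step 2 runs from that date. 7 days after March 5, 1994 is March 12, 1994.

March 12, 1994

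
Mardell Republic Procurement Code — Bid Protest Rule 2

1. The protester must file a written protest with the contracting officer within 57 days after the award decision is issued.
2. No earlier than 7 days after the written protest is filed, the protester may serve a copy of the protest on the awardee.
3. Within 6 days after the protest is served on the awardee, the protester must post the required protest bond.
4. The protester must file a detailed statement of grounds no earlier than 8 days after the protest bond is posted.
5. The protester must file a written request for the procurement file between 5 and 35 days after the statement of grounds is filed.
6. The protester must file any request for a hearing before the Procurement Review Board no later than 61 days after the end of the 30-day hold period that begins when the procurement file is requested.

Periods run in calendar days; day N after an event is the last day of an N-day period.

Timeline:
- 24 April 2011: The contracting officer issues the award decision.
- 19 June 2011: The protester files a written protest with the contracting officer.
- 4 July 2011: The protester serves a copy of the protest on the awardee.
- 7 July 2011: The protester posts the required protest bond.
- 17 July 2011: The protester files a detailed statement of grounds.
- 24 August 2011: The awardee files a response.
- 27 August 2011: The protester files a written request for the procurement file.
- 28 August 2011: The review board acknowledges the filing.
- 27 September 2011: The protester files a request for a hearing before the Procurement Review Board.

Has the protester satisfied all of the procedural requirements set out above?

Step 1: 57 days after 24 April 2011 (when the award decision is issued) is 20 June 2011; completed 19 June 2011, before the deadline.
Step 2: the earliest permitted date is 7 days after 19 June 2011 (when the written protest is filed), i.e. 26 June 2011; 4 July 2011 is on or after that date.
Step 3: 6 days after 4 July 2011 (when the protest is served on the awardee) is 10 July 2011; 7 July 2011 is within that limit.
Step 4: the earliest permitted date is 8 days after 7 July 2011 (when the protest bond is posted), i.e. 15 July 2011; 17 July 2011 is on or after that date.
Step 5: the window is 5–35 days after 17 July 2011 (when the statement of grounds is filed), so 22 July 2011 through 21 August 2011; 27 August 2011 is 6 days past the end of the window.
That is the first point of non-compliance.

No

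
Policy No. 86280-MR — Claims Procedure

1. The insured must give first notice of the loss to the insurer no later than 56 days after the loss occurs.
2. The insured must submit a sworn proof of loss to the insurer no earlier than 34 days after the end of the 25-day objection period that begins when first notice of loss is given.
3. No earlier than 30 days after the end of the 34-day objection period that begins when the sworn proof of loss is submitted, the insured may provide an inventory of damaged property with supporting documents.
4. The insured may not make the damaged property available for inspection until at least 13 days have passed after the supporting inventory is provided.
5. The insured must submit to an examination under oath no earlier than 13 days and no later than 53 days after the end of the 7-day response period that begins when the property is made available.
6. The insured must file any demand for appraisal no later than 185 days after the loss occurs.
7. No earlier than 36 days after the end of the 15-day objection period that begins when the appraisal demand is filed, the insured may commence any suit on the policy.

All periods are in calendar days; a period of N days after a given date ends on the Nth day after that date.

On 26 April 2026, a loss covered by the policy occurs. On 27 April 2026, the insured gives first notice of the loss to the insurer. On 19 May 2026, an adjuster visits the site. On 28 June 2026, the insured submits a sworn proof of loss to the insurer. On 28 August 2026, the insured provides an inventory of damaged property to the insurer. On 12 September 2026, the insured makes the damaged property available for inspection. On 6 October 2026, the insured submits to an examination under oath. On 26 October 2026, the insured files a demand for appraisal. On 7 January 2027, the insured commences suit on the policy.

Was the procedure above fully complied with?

No

Step 1 — counting 56 days from 26 April 2026 (when the loss occurs) gives a deadline of 21 June 2026; done 27 April 2026 — timely.
Step 2 — must wait 34 days from 22 May 2026 (end of the 25-day objection period, which began when first notice of loss is given on 27 April 2026), so not before 25 June 2026; done 28 June 2026, after the minimum wait.
Step 3 — must wait 30 days from 1 August 2026 (end of the 34-day objection period, which began when the sworn proof of loss is submitted on 28 June 2026), so not before 31 August 2026; acted on 28 August 2026, 3 days prematurely.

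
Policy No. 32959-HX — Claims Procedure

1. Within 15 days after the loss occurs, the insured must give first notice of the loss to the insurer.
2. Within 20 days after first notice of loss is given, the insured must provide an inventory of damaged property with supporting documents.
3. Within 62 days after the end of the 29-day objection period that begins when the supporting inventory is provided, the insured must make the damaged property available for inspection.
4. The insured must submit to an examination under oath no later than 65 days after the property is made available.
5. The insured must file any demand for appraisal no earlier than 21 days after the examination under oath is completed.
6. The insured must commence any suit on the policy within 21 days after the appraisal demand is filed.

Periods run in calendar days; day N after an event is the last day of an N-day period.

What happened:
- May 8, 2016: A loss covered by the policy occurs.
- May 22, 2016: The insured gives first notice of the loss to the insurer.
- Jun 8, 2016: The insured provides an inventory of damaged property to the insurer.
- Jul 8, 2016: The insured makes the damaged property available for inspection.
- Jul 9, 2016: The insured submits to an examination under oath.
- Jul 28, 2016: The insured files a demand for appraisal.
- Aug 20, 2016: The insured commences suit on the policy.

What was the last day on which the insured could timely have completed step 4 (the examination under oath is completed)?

Step 4 runs from Jul 8, 2016, when the property is made available. 65 days after Jul 8, 2016 is Sep 11, 2016.

Sep 11, 2016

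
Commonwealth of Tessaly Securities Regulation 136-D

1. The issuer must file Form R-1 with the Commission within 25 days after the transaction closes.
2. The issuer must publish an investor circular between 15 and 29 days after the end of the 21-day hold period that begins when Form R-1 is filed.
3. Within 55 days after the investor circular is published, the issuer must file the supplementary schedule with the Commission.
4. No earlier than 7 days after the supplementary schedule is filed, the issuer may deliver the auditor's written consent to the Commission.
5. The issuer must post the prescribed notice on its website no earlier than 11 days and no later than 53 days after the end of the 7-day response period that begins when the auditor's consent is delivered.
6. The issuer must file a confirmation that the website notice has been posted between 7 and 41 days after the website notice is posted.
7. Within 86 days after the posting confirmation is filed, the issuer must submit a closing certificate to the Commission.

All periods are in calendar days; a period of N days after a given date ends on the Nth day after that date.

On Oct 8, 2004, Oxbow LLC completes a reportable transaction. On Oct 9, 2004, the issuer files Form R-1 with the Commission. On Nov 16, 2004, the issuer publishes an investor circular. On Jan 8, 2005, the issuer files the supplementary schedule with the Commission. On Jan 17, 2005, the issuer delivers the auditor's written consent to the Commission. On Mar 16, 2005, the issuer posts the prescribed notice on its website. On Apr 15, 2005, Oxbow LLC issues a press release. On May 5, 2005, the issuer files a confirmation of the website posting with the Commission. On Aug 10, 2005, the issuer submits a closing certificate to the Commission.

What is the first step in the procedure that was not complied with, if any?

Step 6

Step 1 — counting 25 days from Oct 8, 2004 (when the transaction closes) gives a deadline of Nov 2, 2004; completed Oct 9, 2004, before the deadline.
Step 2 — 15 and 29 days from Oct 30, 2004 (end of the 21-day hold period, which began when Form R-1 is filed on Oct 9, 2004) are Nov 14, 2004 and Nov 28, 2004 respectively; done Nov 16, 2004, which is between those dates.
Step 3 — counting 55 days from Nov 16, 2004 (when the investor circular is published) gives a deadline of Jan 10, 2005; Jan 8, 2005 is within that limit.
Step 4 — must wait 7 days from Jan 8, 2005 (when the supplementary schedule is filed), so not before Jan 15, 2005; done Jan 17, 2005, after the minimum wait.
Step 5 — 11 and 53 days from Jan 24, 2005 (end of the 7-day response period, which began when the auditor's consent is delivered on Jan 17, 2005) are Feb 4, 2005 and Mar 18, 2005 respectively; done Mar 16, 2005, which is between those dates.
Step 6 — 7 and 41 days from Mar 16, 2005 (when the website notice is posted) are Mar 23, 2005 and Apr 26, 2005 respectively; done May 5, 2005 — 9 days after the window closed.
The analysis stops there.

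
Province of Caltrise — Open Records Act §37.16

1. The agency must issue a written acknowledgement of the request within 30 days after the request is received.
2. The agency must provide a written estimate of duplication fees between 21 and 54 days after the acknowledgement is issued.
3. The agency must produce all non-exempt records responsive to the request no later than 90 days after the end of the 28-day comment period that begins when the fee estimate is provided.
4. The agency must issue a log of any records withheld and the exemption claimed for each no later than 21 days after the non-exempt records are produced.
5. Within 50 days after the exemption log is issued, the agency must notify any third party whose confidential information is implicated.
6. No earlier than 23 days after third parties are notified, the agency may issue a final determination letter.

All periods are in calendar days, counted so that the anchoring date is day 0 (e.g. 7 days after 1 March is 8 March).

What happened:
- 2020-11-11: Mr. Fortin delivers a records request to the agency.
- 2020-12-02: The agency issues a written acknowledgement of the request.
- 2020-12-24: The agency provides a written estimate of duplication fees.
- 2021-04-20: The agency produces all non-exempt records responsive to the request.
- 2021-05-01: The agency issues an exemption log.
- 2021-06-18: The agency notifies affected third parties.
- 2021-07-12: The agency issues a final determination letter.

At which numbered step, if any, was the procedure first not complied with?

Step 1 — counting 30 days from 2020-11-11 (when the request is received) gives a deadline of 2020-12-11; 2020-12-02 is within that limit.
Step 2 — 21 and 54 days from 2020-12-02 (when the acknowledgement is issued) are 2020-12-23 and 2021-01-25 respectively; done 2020-12-24, which is between those dates.
Step 3 — counting 90 days from 2021-01-21 (end of the 28-day comment period, which began when the fee estimate is provided on 2020-12-24) gives a deadline of 2021-04-21; completed 2021-04-20, before the deadline.
Step 4 — counting 21 days from 2021-04-20 (when the non-exempt records are produced) gives a deadline of 2021-05-11; completed 2021-05-01, before the deadline.
Step 5 — counting 50 days from 2021-05-01 (when the exemption log is issued) gives a deadline of 2021-06-20; completed 2021-06-18, before the deadline.
Step 6 — must wait 23 days from 2021-06-18 (when third parties are notified), so not before 2021-07-11; done 2021-07-12, after the minimum wait.

None — every step was satisfied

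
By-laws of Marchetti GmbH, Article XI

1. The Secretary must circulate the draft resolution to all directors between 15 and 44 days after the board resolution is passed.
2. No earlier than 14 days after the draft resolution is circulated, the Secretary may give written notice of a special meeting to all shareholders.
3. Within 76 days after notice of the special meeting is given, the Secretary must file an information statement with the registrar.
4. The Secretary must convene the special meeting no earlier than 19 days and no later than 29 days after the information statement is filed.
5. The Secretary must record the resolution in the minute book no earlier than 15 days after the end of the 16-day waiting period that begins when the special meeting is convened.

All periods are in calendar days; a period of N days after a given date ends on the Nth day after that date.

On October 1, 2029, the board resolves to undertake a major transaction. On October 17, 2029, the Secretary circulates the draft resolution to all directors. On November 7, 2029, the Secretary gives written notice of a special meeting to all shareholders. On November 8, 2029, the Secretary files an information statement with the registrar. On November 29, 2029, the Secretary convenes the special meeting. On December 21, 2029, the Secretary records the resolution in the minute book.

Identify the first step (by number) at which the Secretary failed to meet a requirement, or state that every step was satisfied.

Step 1 — 15 and 44 days from October 1, 2029 (when the board resolution is passed) are October 16, 2029 and November 14, 2029 respectively; done October 17, 2029 — within the window.
Step 2 — must wait 14 days from October 17, 2029 (when the draft resolution is circulated), so not before October 31, 2029; November 7, 2029 is on or after that date.
Step 3 — counting 76 days from November 7, 2029 (when notice of the special meeting is given) gives a deadline of January 22, 2030; done November 8, 2029 — timely.
Step 4 — 19 and 29 days from November 8, 2029 (when the information statement is filed) are November 27, 2029 and December 7, 2029 respectively; done November 29, 2029 — within the window.
Step 5 — must wait 15 days from December 15, 2029 (end of the 16-day waiting period, which began when the special meeting is convened on November 29, 2029), so not before December 30, 2029; December 21, 2029 is 9 days before the earliest permitted date.

Step 5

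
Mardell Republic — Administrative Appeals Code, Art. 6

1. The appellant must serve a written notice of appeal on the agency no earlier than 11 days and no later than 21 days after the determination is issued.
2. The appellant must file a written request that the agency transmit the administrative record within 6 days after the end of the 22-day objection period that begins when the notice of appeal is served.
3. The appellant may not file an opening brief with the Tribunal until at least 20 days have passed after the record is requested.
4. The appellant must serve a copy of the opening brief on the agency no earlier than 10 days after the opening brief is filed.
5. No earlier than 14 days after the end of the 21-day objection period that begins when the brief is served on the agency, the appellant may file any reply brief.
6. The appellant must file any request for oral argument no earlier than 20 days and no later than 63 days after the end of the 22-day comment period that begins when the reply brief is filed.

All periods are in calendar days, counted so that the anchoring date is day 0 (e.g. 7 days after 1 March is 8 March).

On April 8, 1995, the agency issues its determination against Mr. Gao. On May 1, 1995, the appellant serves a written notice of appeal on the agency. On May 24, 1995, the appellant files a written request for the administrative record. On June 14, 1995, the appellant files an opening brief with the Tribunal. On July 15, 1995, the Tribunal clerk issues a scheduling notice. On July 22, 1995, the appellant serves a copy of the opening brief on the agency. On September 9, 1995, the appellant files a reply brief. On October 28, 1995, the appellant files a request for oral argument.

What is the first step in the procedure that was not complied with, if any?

Step 1: the window is 11–21 days after April 8, 1995 (when the determination is issued), so April 19, 1995 through April 29, 1995; May 1, 1995 is 2 days past the end of the window.
That is the first point of non-compliance.

Step 1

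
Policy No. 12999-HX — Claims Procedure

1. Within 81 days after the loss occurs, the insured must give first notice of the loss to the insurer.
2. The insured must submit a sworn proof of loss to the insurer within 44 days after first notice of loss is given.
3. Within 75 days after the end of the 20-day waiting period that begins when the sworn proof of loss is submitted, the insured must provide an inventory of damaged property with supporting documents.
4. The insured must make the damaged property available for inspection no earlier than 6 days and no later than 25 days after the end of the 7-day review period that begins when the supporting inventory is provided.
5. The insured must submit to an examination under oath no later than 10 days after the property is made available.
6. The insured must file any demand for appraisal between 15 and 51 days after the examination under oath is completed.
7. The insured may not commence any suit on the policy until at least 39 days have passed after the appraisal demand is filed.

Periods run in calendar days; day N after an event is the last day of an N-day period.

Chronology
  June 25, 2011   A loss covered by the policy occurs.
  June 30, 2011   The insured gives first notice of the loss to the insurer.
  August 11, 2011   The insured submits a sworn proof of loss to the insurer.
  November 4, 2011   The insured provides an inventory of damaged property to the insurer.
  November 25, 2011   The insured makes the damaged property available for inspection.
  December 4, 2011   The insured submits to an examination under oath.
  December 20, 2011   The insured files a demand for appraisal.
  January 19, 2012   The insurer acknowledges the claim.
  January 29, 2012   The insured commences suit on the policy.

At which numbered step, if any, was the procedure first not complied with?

None — every step was satisfied

Step 1: 81 days after June 25, 2011 (when the loss occurs) is September 14, 2011; done June 30, 2011 — timely.
Step 2: 44 days after June 30, 2011 (when first notice of loss is given) is August 13, 2011; completed August 11, 2011, before the deadline.
Step 3: 75 days after August 31, 2011 (end of the 20-day waiting period, which began when the sworn proof of loss is submitted on August 11, 2011) is November 14, 2011; done November 4, 2011 — timely.
Step 4: the window is 6–25 days after November 11, 2011 (end of the 7-day review period, which began when the supporting inventory is provided on November 4, 2011), so November 17, 2011 through December 6, 2011; done November 25, 2011 — within the window.
Step 5: 10 days after November 25, 2011 (when the property is made available) is December 5, 2011; done December 4, 2011 — timely.
Step 6: the window is 15–51 days after December 4, 2011 (when the examination under oath is completed), so December 19, 2011 through January 24, 2012; done December 20, 2011, which is between those dates.
Step 7: the earliest permitted date is 39 days after December 20, 2011 (when the appraisal demand is filed), i.e. January 28, 2012; done January 29, 2012 — permitted.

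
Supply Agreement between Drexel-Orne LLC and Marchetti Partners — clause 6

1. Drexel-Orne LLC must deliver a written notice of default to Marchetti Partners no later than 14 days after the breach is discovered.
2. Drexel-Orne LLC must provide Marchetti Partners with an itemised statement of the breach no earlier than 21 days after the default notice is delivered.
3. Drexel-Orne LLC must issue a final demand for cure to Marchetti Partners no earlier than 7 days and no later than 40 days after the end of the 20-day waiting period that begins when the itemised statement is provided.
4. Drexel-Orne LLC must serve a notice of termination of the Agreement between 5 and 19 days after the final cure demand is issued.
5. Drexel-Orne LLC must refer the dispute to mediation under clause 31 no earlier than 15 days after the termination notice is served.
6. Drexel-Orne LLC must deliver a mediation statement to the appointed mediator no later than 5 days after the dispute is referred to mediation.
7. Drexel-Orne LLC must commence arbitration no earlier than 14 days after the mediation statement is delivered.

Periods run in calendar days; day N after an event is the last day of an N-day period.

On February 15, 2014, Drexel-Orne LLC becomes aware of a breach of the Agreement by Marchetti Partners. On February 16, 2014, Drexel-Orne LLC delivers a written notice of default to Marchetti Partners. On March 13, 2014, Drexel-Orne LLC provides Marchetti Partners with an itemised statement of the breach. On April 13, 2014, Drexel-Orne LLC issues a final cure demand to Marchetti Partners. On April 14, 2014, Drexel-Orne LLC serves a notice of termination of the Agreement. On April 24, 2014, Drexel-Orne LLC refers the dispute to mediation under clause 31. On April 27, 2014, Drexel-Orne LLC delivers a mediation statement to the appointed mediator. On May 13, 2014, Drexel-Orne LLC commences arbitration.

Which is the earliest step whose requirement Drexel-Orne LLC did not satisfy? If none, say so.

Step 1: 14 days after February 15, 2014 (when the breach is discovered) is March 1, 2014; completed February 16, 2014, before the deadline.
Step 2: the earliest permitted date is 21 days after February 16, 2014 (when the default notice is delivered), i.e. March 9, 2014; done March 13, 2014 — permitted.
Step 3: the window is 7–40 days after April 2, 2014 (end of the 20-day waiting period, which began when the itemised statement is provided on March 13, 2014), so April 9, 2014 through May 12, 2014; April 13, 2014 falls inside that range.
Step 4: the window is 5–19 days after April 13, 2014 (when the final cure demand is issued), so April 18, 2014 through May 2, 2014; done April 14, 2014 — 4 days before the window opened.
The analysis stops there.

Step 4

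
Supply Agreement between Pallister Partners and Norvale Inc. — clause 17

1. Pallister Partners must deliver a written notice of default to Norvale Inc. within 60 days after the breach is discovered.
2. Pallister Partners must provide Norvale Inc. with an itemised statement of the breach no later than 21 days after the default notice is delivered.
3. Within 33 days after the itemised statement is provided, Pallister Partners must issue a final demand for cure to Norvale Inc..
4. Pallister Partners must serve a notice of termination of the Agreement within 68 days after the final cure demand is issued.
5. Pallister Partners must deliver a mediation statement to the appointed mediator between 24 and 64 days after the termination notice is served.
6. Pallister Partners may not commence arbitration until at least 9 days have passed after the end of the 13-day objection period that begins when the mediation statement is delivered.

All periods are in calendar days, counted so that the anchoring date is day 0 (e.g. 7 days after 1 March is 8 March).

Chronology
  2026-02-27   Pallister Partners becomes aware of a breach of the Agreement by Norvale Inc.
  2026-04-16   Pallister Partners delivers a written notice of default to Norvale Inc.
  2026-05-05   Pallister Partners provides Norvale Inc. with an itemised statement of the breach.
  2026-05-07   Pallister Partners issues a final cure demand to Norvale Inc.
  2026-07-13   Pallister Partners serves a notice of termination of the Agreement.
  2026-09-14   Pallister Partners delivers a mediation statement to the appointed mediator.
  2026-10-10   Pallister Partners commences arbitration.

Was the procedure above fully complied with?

Step 1: 60 days after 2026-02-27 (when the breach is discovered) is 2026-04-28; completed 2026-04-16, before the deadline.
Step 2: 21 days after 2026-04-16 (when the default notice is delivered) is 2026-05-07; done 2026-05-05 — timely.
Step 3: 33 days after 2026-05-05 (when the itemised statement is provided) is 2026-06-07; 2026-05-07 is within that limit.
Step 4: 68 days after 2026-05-07 (when the final cure demand is issued) is 2026-07-14; completed 2026-07-13, before the deadline.
Step 5: the window is 24–64 days after 2026-07-13 (when the termination notice is served), so 2026-08-06 through 2026-09-15; done 2026-09-14, which is between those dates.
Step 6: the earliest permitted date is 9 days after 2026-09-27 (end of the 13-day objection period, which began when the mediation statement is delivered on 2026-09-14), i.e. 2026-10-06; done 2026-10-10, after the minimum wait.

Yes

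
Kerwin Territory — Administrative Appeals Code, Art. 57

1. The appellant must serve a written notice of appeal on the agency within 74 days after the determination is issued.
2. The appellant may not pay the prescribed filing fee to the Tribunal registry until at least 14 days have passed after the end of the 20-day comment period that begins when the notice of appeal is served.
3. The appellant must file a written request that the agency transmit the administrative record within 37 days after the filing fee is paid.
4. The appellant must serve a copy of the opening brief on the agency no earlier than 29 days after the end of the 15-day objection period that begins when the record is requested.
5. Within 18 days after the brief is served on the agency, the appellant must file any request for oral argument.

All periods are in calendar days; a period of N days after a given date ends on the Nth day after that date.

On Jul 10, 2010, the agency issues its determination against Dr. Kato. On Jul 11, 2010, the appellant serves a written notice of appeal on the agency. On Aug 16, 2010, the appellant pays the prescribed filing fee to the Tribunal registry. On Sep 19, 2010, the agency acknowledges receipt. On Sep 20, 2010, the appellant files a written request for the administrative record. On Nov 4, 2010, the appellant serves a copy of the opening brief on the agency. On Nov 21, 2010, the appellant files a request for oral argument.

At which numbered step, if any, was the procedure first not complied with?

Step 1 — counting 74 days from Jul 10, 2010 (when the determination is issued) gives a deadline of Sep 22, 2010; Jul 11, 2010 is within that limit.
Step 2 — must wait 14 days from Jul 31, 2010 (end of the 20-day comment period, which began when the notice of appeal is served on Jul 11, 2010), so not before Aug 14, 2010; Aug 16, 2010 is on or after that date.
Step 3 — counting 37 days from Aug 16, 2010 (when the filing fee is paid) gives a deadline of Sep 22, 2010; Sep 20, 2010 is within that limit.
Step 4 — must wait 29 days from Oct 5, 2010 (end of the 15-day objection period, which began when the record is requested on Sep 20, 2010), so not before Nov 3, 2010; Nov 4, 2010 is on or after that date.
Step 5 — counting 18 days from Nov 4, 2010 (when the brief is served on the agency) gives a deadline of Nov 22, 2010; Nov 21, 2010 is within that limit.

None — every step was satisfied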